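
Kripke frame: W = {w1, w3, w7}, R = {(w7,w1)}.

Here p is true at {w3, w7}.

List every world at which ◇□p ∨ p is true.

{w3, w7}

w1: ◇□p is F, p is F. ✗
w3: ◇□p is F, p is T. ✓
w7: ◇□p is T, p is T. ✓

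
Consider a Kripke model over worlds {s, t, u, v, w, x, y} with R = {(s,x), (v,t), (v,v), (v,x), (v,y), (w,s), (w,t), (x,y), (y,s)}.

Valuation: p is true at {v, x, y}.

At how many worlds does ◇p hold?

s: successors {x}; p there: x:T. ✓
t: no successors, so ◇p fails. ✗
u: no successors, so ◇p fails. ✗
v: successors {t, v, x, y}; p there: t:F, v:T, x:T, y:T. ✓
w: successors {s, t}; p there: s:F, t:F. ✗
x: successors {y}; p there: y:T. ✓
y: successors {s}; p there: s:F. ✗
Satisfying worlds: {s, v, x}.

3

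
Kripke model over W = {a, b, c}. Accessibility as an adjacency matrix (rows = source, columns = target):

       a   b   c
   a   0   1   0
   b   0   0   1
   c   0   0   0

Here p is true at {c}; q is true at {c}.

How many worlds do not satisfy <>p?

a: successors {b}; p there: b:F. ✗
b: successors {c}; p there: c:T. ✓
c: no successors, so <>p fails. ✗
Satisfying worlds: {b}.
So <>p fails at the other 2 worlds.

2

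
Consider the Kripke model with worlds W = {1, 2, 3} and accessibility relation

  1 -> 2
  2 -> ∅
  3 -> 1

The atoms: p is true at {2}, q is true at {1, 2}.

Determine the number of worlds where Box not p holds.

1: successors {2}; not p there: 2:F. ✗
2: no successors, so Box not p holds vacuously. ✓
3: successors {1}; not p there: 1:T. ✓
Satisfying worlds: {2, 3}.

2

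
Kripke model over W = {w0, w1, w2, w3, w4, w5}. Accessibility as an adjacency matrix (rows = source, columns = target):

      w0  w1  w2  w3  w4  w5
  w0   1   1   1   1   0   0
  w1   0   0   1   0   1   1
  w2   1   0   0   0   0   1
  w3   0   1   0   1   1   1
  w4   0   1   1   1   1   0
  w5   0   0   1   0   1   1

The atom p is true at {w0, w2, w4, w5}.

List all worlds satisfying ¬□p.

w0: □p is F. ✓
w1: □p is T. ✗
w2: □p is T. ✗
w3: □p is F. ✓
w4: □p is F. ✓
w5: □p is T. ✗

{w0, w3, w4}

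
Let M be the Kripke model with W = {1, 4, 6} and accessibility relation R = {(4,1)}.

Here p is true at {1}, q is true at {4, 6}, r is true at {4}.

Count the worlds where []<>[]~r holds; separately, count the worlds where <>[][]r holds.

2 and 1

For []<>[]~r:
1: no successors, so []<>[]~r holds vacuously. ✓
4: successors {1}; <>[]~r there: 1:F. ✗
6: no successors, so []<>[]~r holds vacuously. ✓
— 2 worlds.
For <>[][]r:
1: no successors, so <>[][]r fails. ✗
4: successors {1}; [][]r there: 1:T. ✓
6: no successors, so <>[][]r fails. ✗
— 1 world.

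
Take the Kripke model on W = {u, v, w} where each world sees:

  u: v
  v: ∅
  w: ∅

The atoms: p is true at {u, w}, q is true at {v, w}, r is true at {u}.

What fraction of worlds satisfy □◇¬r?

2/3

u: successors {v}; ◇¬r there: v:F. ✗
v: no successors, so □◇¬r holds vacuously. ✓
w: no successors, so □◇¬r holds vacuously. ✓
That's 2 of 3 worlds, so 2/3.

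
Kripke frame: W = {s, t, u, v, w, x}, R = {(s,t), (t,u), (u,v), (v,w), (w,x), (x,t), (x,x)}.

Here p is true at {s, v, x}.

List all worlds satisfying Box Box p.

s: successors {t}; Box p there: t:F. ✗
t: successors {u}; Box p there: u:T. ✓
u: successors {v}; Box p there: v:F. ✗
v: successors {w}; Box p there: w:T. ✓
w: successors {x}; Box p there: x:F. ✗
x: successors {t, x}; Box p there: t:F, x:F. ✗

{t, v}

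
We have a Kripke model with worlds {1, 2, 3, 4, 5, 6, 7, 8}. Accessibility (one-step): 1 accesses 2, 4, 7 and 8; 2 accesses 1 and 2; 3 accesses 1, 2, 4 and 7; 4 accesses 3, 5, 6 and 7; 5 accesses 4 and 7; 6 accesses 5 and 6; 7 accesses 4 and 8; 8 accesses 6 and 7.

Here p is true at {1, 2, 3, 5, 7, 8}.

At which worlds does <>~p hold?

{1, 3, 4, 5, 6, 7, 8}

1: successors {2, 4, 7, 8}; ~p there: 2:F, 4:T, 7:F, 8:F. ✓
2: successors {1, 2}; ~p there: 1:F, 2:F. ✗
3: successors {1, 2, 4, 7}; ~p there: 1:F, 2:F, 4:T, 7:F. ✓
4: successors {3, 5, 6, 7}; ~p there: 3:F, 5:F, 6:T, 7:F. ✓
5: successors {4, 7}; ~p there: 4:T, 7:F. ✓
6: successors {5, 6}; ~p there: 5:F, 6:T. ✓
7: successors {4, 8}; ~p there: 4:T, 8:F. ✓
8: successors {6, 7}; ~p there: 6:T, 7:F. ✓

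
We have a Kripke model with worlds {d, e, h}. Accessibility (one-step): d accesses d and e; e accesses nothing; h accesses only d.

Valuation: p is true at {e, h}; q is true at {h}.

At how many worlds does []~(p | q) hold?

2

d: successors {d, e}; ~(p | q) there: d:T, e:F. ✗
e: no successors, so []~(p | q) holds vacuously. ✓
h: successors {d}; ~(p | q) there: d:T. ✓
Satisfying worlds: {e, h}.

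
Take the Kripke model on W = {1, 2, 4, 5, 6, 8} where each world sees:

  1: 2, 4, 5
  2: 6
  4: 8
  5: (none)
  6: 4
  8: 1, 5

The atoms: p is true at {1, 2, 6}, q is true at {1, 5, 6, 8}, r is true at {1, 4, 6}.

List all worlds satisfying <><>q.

1: successors {2, 4, 5}; <>q there: 2:T, 4:T, 5:F. ✓
2: successors {6}; <>q there: 6:F. ✗
4: successors {8}; <>q there: 8:T. ✓
5: no successors, so <><>q fails. ✗
6: successors {4}; <>q there: 4:T. ✓
8: successors {1, 5}; <>q there: 1:T, 5:F. ✓

{1, 4, 6, 8}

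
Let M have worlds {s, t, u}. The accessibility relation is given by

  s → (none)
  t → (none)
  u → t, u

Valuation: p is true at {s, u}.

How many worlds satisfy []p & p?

s: []p is T, p is T. ✓
t: []p is T, p is F. ✗
u: []p is F, p is T. ✗
Satisfying worlds: {s}.

1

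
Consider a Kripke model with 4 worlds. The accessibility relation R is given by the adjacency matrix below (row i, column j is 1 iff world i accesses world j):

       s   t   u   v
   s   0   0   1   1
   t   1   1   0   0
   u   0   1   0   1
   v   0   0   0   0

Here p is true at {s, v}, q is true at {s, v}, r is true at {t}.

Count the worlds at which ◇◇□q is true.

s: successors {u, v}; ◇□q there: u:T, v:F. ✓
t: successors {s, t}; ◇□q there: s:T, t:F. ✓
u: successors {t, v}; ◇□q there: t:F, v:F. ✗
v: no successors, so ◇◇□q fails. ✗
Satisfying worlds: {s, t}.

2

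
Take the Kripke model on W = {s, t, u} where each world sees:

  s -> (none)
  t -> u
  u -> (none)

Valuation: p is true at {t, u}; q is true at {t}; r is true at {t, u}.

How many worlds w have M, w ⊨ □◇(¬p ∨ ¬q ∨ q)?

s: no successors, so □◇(¬p ∨ ¬q ∨ q) holds vacuously. ✓
t: successors {u}; ◇(¬p ∨ ¬q ∨ q) there: u:F. ✗
u: no successors, so □◇(¬p ∨ ¬q ∨ q) holds vacuously. ✓
Satisfying worlds: {s, u}.

2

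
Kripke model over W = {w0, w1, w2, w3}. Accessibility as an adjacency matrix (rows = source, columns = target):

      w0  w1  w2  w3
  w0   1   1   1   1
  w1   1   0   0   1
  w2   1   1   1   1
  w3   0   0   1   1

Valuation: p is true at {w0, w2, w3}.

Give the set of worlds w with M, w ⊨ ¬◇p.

∅

w0: ◇p is T. ✗
w1: ◇p is T. ✗
w2: ◇p is T. ✗
w3: ◇p is T. ✗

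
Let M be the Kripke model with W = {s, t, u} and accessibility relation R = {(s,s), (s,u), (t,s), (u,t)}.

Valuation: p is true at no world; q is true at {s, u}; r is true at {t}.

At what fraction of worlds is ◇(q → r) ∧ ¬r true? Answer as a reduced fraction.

1/3

s: ◇(q → r) is F, ¬r is T. ✗
t: ◇(q → r) is F, ¬r is F. ✗
u: ◇(q → r) is T, ¬r is T. ✓
That's 1 of 3 worlds, so 1/3.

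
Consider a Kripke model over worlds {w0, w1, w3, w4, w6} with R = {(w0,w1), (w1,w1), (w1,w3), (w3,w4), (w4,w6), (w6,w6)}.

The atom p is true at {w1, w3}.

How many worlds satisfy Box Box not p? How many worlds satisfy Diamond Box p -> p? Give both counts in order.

For Box Box not p:
w0: successors {w1}; Box not p there: w1:F. ✗
w1: successors {w1, w3}; Box not p there: w1:F, w3:T. ✗
w3: successors {w4}; Box not p there: w4:T. ✓
w4: successors {w6}; Box not p there: w6:T. ✓
w6: successors {w6}; Box not p there: w6:T. ✓
— 3 worlds.
For Diamond Box p -> p:
w0: Diamond Box p is T, p is F. ✗
w1: Diamond Box p is T, p is T. ✓
w3: Diamond Box p is F, p is T. ✓
w4: Diamond Box p is F, p is F. ✓
w6: Diamond Box p is F, p is F. ✓
— 4 worlds.

3 and 4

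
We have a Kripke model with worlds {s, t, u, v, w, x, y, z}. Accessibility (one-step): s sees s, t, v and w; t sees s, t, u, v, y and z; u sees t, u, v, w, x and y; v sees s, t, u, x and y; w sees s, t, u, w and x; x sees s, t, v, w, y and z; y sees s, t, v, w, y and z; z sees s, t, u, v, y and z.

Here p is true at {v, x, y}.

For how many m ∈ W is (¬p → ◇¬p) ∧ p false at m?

s: ¬p → ◇¬p is T, p is F. ✗
t: ¬p → ◇¬p is T, p is F. ✗
u: ¬p → ◇¬p is T, p is F. ✗
v: ¬p → ◇¬p is T, p is T. ✓
w: ¬p → ◇¬p is T, p is F. ✗
x: ¬p → ◇¬p is T, p is T. ✓
y: ¬p → ◇¬p is T, p is T. ✓
z: ¬p → ◇¬p is T, p is F. ✗
Satisfying worlds: {v, x, y}.
So (¬p → ◇¬p) ∧ p fails at the other 5 worlds.

5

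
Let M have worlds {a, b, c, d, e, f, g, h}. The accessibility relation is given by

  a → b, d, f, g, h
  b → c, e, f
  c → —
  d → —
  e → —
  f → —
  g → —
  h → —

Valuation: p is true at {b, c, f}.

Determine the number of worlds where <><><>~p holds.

a: successors {b, d, f, g, h}; <><>~p there: b:F, d:F, f:F, g:F, h:F. ✗
b: successors {c, e, f}; <><>~p there: c:F, e:F, f:F. ✗
c: no successors, so <><><>~p fails. ✗
d: no successors, so <><><>~p fails. ✗
e: no successors, so <><><>~p fails. ✗
f: no successors, so <><><>~p fails. ✗
g: no successors, so <><><>~p fails. ✗
h: no successors, so <><><>~p fails. ✗
Satisfying worlds: ∅.

0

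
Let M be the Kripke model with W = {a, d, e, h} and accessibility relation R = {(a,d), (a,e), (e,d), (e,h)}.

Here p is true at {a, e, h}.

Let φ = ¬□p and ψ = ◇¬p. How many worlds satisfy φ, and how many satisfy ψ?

2 and 2

For ¬□p:
a: □p is F. ✓
d: □p is T. ✗
e: □p is F. ✓
h: □p is T. ✗
— 2 worlds.
For ◇¬p:
a: successors {d, e}; ¬p there: d:T, e:F. ✓
d: no successors, so ◇¬p fails. ✗
e: successors {d, h}; ¬p there: d:T, h:F. ✓
h: no successors, so ◇¬p fails. ✗
— 2 worlds.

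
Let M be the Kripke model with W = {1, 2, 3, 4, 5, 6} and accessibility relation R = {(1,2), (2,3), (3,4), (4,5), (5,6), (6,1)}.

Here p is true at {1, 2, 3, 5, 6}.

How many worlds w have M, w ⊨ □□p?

5

1: successors {2}; □p there: 2:T. ✓
2: successors {3}; □p there: 3:F. ✗
3: successors {4}; □p there: 4:T. ✓
4: successors {5}; □p there: 5:T. ✓
5: successors {6}; □p there: 6:T. ✓
6: successors {1}; □p there: 1:T. ✓
Satisfying worlds: {1, 3, 4, 5, 6}.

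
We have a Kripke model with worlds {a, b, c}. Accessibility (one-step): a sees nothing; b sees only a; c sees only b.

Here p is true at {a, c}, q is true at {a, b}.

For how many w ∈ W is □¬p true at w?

2

a: no successors, so □¬p holds vacuously. ✓
b: successors {a}; ¬p there: a:F. ✗
c: successors {b}; ¬p there: b:T. ✓
Satisfying worlds: {a, c}.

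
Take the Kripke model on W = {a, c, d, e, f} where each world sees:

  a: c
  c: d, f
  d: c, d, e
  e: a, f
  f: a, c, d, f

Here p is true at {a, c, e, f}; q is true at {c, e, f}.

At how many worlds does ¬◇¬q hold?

1

a: ◇¬q is F. ✓
c: ◇¬q is T. ✗
d: ◇¬q is T. ✗
e: ◇¬q is T. ✗
f: ◇¬q is T. ✗
Satisfying worlds: {a}.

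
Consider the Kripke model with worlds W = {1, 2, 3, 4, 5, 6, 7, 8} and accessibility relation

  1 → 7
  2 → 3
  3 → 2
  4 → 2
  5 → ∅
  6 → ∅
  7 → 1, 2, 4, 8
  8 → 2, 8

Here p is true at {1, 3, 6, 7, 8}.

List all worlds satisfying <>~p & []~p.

1: <>~p is F, []~p is F. ✗
2: <>~p is F, []~p is F. ✗
3: <>~p is T, []~p is T. ✓
4: <>~p is T, []~p is T. ✓
5: <>~p is F, []~p is T. ✗
6: <>~p is F, []~p is T. ✗
7: <>~p is T, []~p is F. ✗
8: <>~p is T, []~p is F. ✗

{3, 4}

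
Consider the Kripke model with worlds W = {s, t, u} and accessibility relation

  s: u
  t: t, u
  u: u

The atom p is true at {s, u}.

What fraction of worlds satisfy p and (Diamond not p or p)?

s: p is T, Diamond not p or p is T. ✓
t: p is F, Diamond not p or p is T. ✗
u: p is T, Diamond not p or p is T. ✓
That's 2 of 3 worlds, so 2/3.

2/3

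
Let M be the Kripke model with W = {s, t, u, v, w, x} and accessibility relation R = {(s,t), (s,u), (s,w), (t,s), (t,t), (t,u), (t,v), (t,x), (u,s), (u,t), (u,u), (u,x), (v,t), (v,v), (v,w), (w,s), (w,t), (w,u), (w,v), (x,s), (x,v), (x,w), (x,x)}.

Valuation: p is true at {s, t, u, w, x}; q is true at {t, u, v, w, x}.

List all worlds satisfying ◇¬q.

{t, u, w, x}

s: successors {t, u, w}; ¬q there: t:F, u:F, w:F. ✗
t: successors {s, t, u, v, x}; ¬q there: s:T, t:F, u:F, v:F, x:F. ✓
u: successors {s, t, u, x}; ¬q there: s:T, t:F, u:F, x:F. ✓
v: successors {t, v, w}; ¬q there: t:F, v:F, w:F. ✗
w: successors {s, t, u, v}; ¬q there: s:T, t:F, u:F, v:F. ✓
x: successors {s, v, w, x}; ¬q there: s:T, v:F, w:F, x:F. ✓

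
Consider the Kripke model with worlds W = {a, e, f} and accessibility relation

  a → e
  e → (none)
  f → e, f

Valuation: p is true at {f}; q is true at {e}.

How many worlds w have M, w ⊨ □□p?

2

a: successors {e}; □p there: e:T. ✓
e: no successors, so □□p holds vacuously. ✓
f: successors {e, f}; □p there: e:T, f:F. ✗
Satisfying worlds: {a, e}.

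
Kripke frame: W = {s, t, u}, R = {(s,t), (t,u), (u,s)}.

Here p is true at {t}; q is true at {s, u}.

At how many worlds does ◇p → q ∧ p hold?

s: ◇p is T, q ∧ p is F. ✗
t: ◇p is F, q ∧ p is F. ✓
u: ◇p is F, q ∧ p is F. ✓
Satisfying worlds: {t, u}.

2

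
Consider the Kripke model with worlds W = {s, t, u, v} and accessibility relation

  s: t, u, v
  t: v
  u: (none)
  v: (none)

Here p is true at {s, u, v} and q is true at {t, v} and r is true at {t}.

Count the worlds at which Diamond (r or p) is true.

s: successors {t, u, v}; r or p there: t:T, u:T, v:T. ✓
t: successors {v}; r or p there: v:T. ✓
u: no successors, so Diamond (r or p) fails. ✗
v: no successors, so Diamond (r or p) fails. ✗
Satisfying worlds: {s, t}.

2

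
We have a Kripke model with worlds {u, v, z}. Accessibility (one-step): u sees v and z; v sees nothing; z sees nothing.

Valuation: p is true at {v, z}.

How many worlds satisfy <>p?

u: successors {v, z}; p there: v:T, z:T. ✓
v: no successors, so <>p fails. ✗
z: no successors, so <>p fails. ✗
Satisfying worlds: {u}.

1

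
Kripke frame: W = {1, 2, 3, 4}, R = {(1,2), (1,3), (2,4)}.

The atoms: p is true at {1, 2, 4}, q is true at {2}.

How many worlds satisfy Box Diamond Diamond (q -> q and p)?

2

1: successors {2, 3}; Diamond Diamond (q -> q and p) there: 2:F, 3:F. ✗
2: successors {4}; Diamond Diamond (q -> q and p) there: 4:F. ✗
3: no successors, so Box Diamond Diamond (q -> q and p) holds vacuously. ✓
4: no successors, so Box Diamond Diamond (q -> q and p) holds vacuously. ✓
Satisfying worlds: {3, 4}.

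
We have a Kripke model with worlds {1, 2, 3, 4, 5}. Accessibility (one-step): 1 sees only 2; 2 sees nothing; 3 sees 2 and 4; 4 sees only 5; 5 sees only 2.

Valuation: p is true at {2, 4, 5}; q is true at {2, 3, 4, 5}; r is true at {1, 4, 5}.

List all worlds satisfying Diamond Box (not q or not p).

1: successors {2}; Box (not q or not p) there: 2:T. ✓
2: no successors, so Diamond Box (not q or not p) fails. ✗
3: successors {2, 4}; Box (not q or not p) there: 2:T, 4:F. ✓
4: successors {5}; Box (not q or not p) there: 5:F. ✗
5: successors {2}; Box (not q or not p) there: 2:T. ✓

{1, 3, 5}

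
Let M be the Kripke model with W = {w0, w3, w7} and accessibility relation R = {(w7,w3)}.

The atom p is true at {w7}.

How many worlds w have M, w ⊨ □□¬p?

w0: no successors, so □□¬p holds vacuously. ✓
w3: no successors, so □□¬p holds vacuously. ✓
w7: successors {w3}; □¬p there: w3:T. ✓
Satisfying worlds: {w0, w3, w7}.

3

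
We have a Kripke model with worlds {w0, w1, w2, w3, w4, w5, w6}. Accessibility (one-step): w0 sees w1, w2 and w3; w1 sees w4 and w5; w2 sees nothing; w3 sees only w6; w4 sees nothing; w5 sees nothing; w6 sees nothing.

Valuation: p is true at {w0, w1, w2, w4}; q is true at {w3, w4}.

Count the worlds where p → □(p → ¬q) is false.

1

w0: p is T, □(p → ¬q) is T. ✓
w1: p is T, □(p → ¬q) is F. ✗
w2: p is T, □(p → ¬q) is T. ✓
w3: p is F, □(p → ¬q) is T. ✓
w4: p is T, □(p → ¬q) is T. ✓
w5: p is F, □(p → ¬q) is T. ✓
w6: p is F, □(p → ¬q) is T. ✓
Satisfying worlds: {w0, w2, w3, w4, w5, w6}.
So p → □(p → ¬q) fails at the other 1 world.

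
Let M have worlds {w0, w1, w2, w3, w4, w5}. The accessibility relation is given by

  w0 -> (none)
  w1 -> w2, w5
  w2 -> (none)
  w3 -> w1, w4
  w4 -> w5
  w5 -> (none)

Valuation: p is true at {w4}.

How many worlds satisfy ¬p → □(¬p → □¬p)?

w0: ¬p is T, □(¬p → □¬p) is T. ✓
w1: ¬p is T, □(¬p → □¬p) is T. ✓
w2: ¬p is T, □(¬p → □¬p) is T. ✓
w3: ¬p is T, □(¬p → □¬p) is T. ✓
w4: ¬p is F, □(¬p → □¬p) is T. ✓
w5: ¬p is T, □(¬p → □¬p) is T. ✓
Satisfying worlds: {w0, w1, w2, w3, w4, w5}.

6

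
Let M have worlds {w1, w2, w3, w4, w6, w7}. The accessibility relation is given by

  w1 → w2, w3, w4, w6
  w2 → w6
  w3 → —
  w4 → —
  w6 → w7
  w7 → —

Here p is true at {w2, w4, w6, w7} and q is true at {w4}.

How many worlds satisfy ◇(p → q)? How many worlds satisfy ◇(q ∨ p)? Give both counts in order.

For ◇(p → q):
w1: successors {w2, w3, w4, w6}; p → q there: w2:F, w3:T, w4:T, w6:F. ✓
w2: successors {w6}; p → q there: w6:F. ✗
w3: no successors, so ◇(p → q) fails. ✗
w4: no successors, so ◇(p → q) fails. ✗
w6: successors {w7}; p → q there: w7:F. ✗
w7: no successors, so ◇(p → q) fails. ✗
— 1 world.
For ◇(q ∨ p):
w1: successors {w2, w3, w4, w6}; q ∨ p there: w2:T, w3:F, w4:T, w6:T. ✓
w2: successors {w6}; q ∨ p there: w6:T. ✓
w3: no successors, so ◇(q ∨ p) fails. ✗
w4: no successors, so ◇(q ∨ p) fails. ✗
w6: successors {w7}; q ∨ p there: w7:T. ✓
w7: no successors, so ◇(q ∨ p) fails. ✗
— 3 worlds.

1 and 3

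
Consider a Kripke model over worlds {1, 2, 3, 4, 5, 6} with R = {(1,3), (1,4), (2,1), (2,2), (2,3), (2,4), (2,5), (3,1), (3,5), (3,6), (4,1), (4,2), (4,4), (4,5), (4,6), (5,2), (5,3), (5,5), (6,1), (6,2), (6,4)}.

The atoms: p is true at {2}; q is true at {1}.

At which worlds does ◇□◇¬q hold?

{1, 2, 3, 4, 5, 6}

1: successors {3, 4}; □◇¬q there: 3:T, 4:T. ✓
2: successors {1, 2, 3, 4, 5}; □◇¬q there: 1:T, 2:T, 3:T, 4:T, 5:T. ✓
3: successors {1, 5, 6}; □◇¬q there: 1:T, 5:T, 6:T. ✓
4: successors {1, 2, 4, 5, 6}; □◇¬q there: 1:T, 2:T, 4:T, 5:T, 6:T. ✓
5: successors {2, 3, 5}; □◇¬q there: 2:T, 3:T, 5:T. ✓
6: successors {1, 2, 4}; □◇¬q there: 1:T, 2:T, 4:T. ✓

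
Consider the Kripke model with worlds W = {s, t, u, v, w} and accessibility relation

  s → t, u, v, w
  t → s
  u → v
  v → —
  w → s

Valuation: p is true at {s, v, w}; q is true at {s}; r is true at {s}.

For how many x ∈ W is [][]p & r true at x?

1

s: [][]p is T, r is T. ✓
t: [][]p is F, r is F. ✗
u: [][]p is T, r is F. ✗
v: [][]p is T, r is F. ✗
w: [][]p is F, r is F. ✗
Satisfying worlds: {s}.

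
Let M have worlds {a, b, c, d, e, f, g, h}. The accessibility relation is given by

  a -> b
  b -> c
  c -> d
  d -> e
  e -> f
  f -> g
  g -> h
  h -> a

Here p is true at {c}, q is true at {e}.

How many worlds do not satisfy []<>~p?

1

a: successors {b}; <>~p there: b:F. ✗
b: successors {c}; <>~p there: c:T. ✓
c: successors {d}; <>~p there: d:T. ✓
d: successors {e}; <>~p there: e:T. ✓
e: successors {f}; <>~p there: f:T. ✓
f: successors {g}; <>~p there: g:T. ✓
g: successors {h}; <>~p there: h:T. ✓
h: successors {a}; <>~p there: a:T. ✓
Satisfying worlds: {b, c, d, e, f, g, h}.
So []<>~p fails at the other 1 world.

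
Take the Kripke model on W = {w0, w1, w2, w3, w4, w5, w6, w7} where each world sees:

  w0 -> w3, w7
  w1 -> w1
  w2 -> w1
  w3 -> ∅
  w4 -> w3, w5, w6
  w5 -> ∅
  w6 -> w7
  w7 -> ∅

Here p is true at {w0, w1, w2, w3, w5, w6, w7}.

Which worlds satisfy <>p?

w0: successors {w3, w7}; p there: w3:T, w7:T. ✓
w1: successors {w1}; p there: w1:T. ✓
w2: successors {w1}; p there: w1:T. ✓
w3: no successors, so <>p fails. ✗
w4: successors {w3, w5, w6}; p there: w3:T, w5:T, w6:T. ✓
w5: no successors, so <>p fails. ✗
w6: successors {w7}; p there: w7:T. ✓
w7: no successors, so <>p fails. ✗

{w0, w1, w2, w4, w6}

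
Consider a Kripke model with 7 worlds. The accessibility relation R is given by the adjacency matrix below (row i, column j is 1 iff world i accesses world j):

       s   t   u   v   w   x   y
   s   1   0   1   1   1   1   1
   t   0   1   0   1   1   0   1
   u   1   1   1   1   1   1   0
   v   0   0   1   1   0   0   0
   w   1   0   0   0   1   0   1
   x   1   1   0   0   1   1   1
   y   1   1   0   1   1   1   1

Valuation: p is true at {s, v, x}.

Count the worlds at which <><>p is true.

7

s: successors {s, u, v, w, x, y}; <>p there: s:T, u:T, v:T, w:T, x:T, y:T. ✓
t: successors {t, v, w, y}; <>p there: t:T, v:T, w:T, y:T. ✓
u: successors {s, t, u, v, w, x}; <>p there: s:T, t:T, u:T, v:T, w:T, x:T. ✓
v: successors {u, v}; <>p there: u:T, v:T. ✓
w: successors {s, w, y}; <>p there: s:T, w:T, y:T. ✓
x: successors {s, t, w, x, y}; <>p there: s:T, t:T, w:T, x:T, y:T. ✓
y: successors {s, t, v, w, x, y}; <>p there: s:T, t:T, v:T, w:T, x:T, y:T. ✓
Satisfying worlds: {s, t, u, v, w, x, y}.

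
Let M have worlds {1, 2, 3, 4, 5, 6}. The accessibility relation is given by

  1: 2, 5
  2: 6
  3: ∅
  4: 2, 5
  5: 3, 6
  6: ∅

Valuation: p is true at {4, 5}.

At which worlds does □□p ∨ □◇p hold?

{2, 3, 5, 6}

1: □□p is F, □◇p is F. ✗
2: □□p is T, □◇p is F. ✓
3: □□p is T, □◇p is T. ✓
4: □□p is F, □◇p is F. ✗
5: □□p is T, □◇p is F. ✓
6: □□p is T, □◇p is T. ✓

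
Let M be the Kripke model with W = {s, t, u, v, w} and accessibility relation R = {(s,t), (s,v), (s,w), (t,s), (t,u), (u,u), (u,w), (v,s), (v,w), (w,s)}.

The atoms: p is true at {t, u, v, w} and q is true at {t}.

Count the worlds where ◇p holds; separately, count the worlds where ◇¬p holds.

For ◇p:
s: successors {t, v, w}; p there: t:T, v:T, w:T. ✓
t: successors {s, u}; p there: s:F, u:T. ✓
u: successors {u, w}; p there: u:T, w:T. ✓
v: successors {s, w}; p there: s:F, w:T. ✓
w: successors {s}; p there: s:F. ✗
— 4 worlds.
For ◇¬p:
s: successors {t, v, w}; ¬p there: t:F, v:F, w:F. ✗
t: successors {s, u}; ¬p there: s:T, u:F. ✓
u: successors {u, w}; ¬p there: u:F, w:F. ✗
v: successors {s, w}; ¬p there: s:T, w:F. ✓
w: successors {s}; ¬p there: s:T. ✓
— 3 worlds.

4 and 3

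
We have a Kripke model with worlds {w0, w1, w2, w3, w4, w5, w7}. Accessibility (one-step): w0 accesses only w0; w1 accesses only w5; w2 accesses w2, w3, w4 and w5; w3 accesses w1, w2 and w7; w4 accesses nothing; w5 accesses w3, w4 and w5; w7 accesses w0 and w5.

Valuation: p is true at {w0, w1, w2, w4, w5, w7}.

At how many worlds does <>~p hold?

2

w0: successors {w0}; ~p there: w0:F. ✗
w1: successors {w5}; ~p there: w5:F. ✗
w2: successors {w2, w3, w4, w5}; ~p there: w2:F, w3:T, w4:F, w5:F. ✓
w3: successors {w1, w2, w7}; ~p there: w1:F, w2:F, w7:F. ✗
w4: no successors, so <>~p fails. ✗
w5: successors {w3, w4, w5}; ~p there: w3:T, w4:F, w5:F. ✓
w7: successors {w0, w5}; ~p there: w0:F, w5:F. ✗
Satisfying worlds: {w2, w5}.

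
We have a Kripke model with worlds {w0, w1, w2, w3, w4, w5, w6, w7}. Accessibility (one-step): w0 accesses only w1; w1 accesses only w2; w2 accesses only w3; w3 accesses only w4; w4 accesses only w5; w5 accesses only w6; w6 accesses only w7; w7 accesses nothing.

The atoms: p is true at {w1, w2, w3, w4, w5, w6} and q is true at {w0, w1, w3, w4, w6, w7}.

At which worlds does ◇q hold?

w0: successors {w1}; q there: w1:T. ✓
w1: successors {w2}; q there: w2:F. ✗
w2: successors {w3}; q there: w3:T. ✓
w3: successors {w4}; q there: w4:T. ✓
w4: successors {w5}; q there: w5:F. ✗
w5: successors {w6}; q there: w6:T. ✓
w6: successors {w7}; q there: w7:T. ✓
w7: no successors, so ◇q fails. ✗

{w0, w2, w3, w5, w6}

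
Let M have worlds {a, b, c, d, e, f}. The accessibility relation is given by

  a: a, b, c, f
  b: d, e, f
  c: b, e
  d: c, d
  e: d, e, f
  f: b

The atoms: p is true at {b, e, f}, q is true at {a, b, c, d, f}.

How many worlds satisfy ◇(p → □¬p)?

a: successors {a, b, c, f}; p → □¬p there: a:T, b:F, c:T, f:F. ✓
b: successors {d, e, f}; p → □¬p there: d:T, e:F, f:F. ✓
c: successors {b, e}; p → □¬p there: b:F, e:F. ✗
d: successors {c, d}; p → □¬p there: c:T, d:T. ✓
e: successors {d, e, f}; p → □¬p there: d:T, e:F, f:F. ✓
f: successors {b}; p → □¬p there: b:F. ✗
Satisfying worlds: {a, b, d, e}.

4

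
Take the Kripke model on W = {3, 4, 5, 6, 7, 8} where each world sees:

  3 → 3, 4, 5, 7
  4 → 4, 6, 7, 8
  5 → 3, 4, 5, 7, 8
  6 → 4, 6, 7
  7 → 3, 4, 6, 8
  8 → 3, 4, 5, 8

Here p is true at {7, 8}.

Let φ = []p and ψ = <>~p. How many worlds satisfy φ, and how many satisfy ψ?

For []p:
3: successors {3, 4, 5, 7}; p there: 3:F, 4:F, 5:F, 7:T. ✗
4: successors {4, 6, 7, 8}; p there: 4:F, 6:F, 7:T, 8:T. ✗
5: successors {3, 4, 5, 7, 8}; p there: 3:F, 4:F, 5:F, 7:T, 8:T. ✗
6: successors {4, 6, 7}; p there: 4:F, 6:F, 7:T. ✗
7: successors {3, 4, 6, 8}; p there: 3:F, 4:F, 6:F, 8:T. ✗
8: successors {3, 4, 5, 8}; p there: 3:F, 4:F, 5:F, 8:T. ✗
— 0 worlds.
For <>~p:
3: successors {3, 4, 5, 7}; ~p there: 3:T, 4:T, 5:T, 7:F. ✓
4: successors {4, 6, 7, 8}; ~p there: 4:T, 6:T, 7:F, 8:F. ✓
5: successors {3, 4, 5, 7, 8}; ~p there: 3:T, 4:T, 5:T, 7:F, 8:F. ✓
6: successors {4, 6, 7}; ~p there: 4:T, 6:T, 7:F. ✓
7: successors {3, 4, 6, 8}; ~p there: 3:T, 4:T, 6:T, 8:F. ✓
8: successors {3, 4, 5, 8}; ~p there: 3:T, 4:T, 5:T, 8:F. ✓
— 6 worlds.

0 and 6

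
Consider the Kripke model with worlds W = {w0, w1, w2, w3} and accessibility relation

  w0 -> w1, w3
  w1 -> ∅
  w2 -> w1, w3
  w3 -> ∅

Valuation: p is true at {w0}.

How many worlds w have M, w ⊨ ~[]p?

2

w0: []p is F. ✓
w1: []p is T. ✗
w2: []p is F. ✓
w3: []p is T. ✗
Satisfying worlds: {w0, w2}.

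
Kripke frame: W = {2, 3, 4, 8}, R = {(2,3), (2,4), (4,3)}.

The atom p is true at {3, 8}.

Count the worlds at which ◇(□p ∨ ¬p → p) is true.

2

2: successors {3, 4}; □p ∨ ¬p → p there: 3:T, 4:F. ✓
3: no successors, so ◇(□p ∨ ¬p → p) fails. ✗
4: successors {3}; □p ∨ ¬p → p there: 3:T. ✓
8: no successors, so ◇(□p ∨ ¬p → p) fails. ✗
Satisfying worlds: {2, 4}.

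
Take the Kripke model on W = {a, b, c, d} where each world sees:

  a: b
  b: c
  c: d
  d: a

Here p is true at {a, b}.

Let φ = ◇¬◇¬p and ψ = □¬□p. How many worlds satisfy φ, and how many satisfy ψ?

2 and 2

For ◇¬◇¬p:
a: successors {b}; ¬◇¬p there: b:F. ✗
b: successors {c}; ¬◇¬p there: c:F. ✗
c: successors {d}; ¬◇¬p there: d:T. ✓
d: successors {a}; ¬◇¬p there: a:T. ✓
— 2 worlds.
For □¬□p:
a: successors {b}; ¬□p there: b:T. ✓
b: successors {c}; ¬□p there: c:T. ✓
c: successors {d}; ¬□p there: d:F. ✗
d: successors {a}; ¬□p there: a:F. ✗
— 2 worlds.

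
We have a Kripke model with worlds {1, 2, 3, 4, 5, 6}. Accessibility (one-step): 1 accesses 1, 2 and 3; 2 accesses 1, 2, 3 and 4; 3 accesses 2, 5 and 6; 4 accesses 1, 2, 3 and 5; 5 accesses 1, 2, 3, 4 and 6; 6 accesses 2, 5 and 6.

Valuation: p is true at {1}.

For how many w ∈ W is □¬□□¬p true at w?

6

1: successors {1, 2, 3}; ¬□□¬p there: 1:T, 2:T, 3:T. ✓
2: successors {1, 2, 3, 4}; ¬□□¬p there: 1:T, 2:T, 3:T, 4:T. ✓
3: successors {2, 5, 6}; ¬□□¬p there: 2:T, 5:T, 6:T. ✓
4: successors {1, 2, 3, 5}; ¬□□¬p there: 1:T, 2:T, 3:T, 5:T. ✓
5: successors {1, 2, 3, 4, 6}; ¬□□¬p there: 1:T, 2:T, 3:T, 4:T, 6:T. ✓
6: successors {2, 5, 6}; ¬□□¬p there: 2:T, 5:T, 6:T. ✓
Satisfying worlds: {1, 2, 3, 4, 5, 6}.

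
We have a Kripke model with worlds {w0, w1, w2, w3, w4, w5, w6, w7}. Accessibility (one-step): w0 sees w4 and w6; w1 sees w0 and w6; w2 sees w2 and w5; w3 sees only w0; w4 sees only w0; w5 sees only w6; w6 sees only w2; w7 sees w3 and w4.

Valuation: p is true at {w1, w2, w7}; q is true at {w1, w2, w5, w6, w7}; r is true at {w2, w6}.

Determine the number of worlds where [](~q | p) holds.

w0: successors {w4, w6}; ~q | p there: w4:T, w6:F. ✗
w1: successors {w0, w6}; ~q | p there: w0:T, w6:F. ✗
w2: successors {w2, w5}; ~q | p there: w2:T, w5:F. ✗
w3: successors {w0}; ~q | p there: w0:T. ✓
w4: successors {w0}; ~q | p there: w0:T. ✓
w5: successors {w6}; ~q | p there: w6:F. ✗
w6: successors {w2}; ~q | p there: w2:T. ✓
w7: successors {w3, w4}; ~q | p there: w3:T, w4:T. ✓
Satisfying worlds: {w3, w4, w6, w7}.

4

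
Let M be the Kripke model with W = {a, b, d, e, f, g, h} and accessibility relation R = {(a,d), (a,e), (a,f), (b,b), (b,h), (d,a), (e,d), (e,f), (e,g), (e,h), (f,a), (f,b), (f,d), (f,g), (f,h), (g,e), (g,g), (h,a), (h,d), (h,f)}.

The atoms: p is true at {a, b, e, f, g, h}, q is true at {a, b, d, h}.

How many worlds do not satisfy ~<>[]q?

5

a: <>[]q is T. ✗
b: <>[]q is T. ✗
d: <>[]q is F. ✓
e: <>[]q is T. ✗
f: <>[]q is T. ✗
g: <>[]q is F. ✓
h: <>[]q is T. ✗
Satisfying worlds: {d, g}.
So ~<>[]q fails at the other 5 worlds.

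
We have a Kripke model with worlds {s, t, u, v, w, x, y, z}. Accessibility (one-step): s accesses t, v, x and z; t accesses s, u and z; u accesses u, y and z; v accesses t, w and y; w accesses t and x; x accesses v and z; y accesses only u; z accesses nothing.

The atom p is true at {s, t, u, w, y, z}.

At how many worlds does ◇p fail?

s: successors {t, v, x, z}; p there: t:T, v:F, x:F, z:T. ✓
t: successors {s, u, z}; p there: s:T, u:T, z:T. ✓
u: successors {u, y, z}; p there: u:T, y:T, z:T. ✓
v: successors {t, w, y}; p there: t:T, w:T, y:T. ✓
w: successors {t, x}; p there: t:T, x:F. ✓
x: successors {v, z}; p there: v:F, z:T. ✓
y: successors {u}; p there: u:T. ✓
z: no successors, so ◇p fails. ✗
Satisfying worlds: {s, t, u, v, w, x, y}.
So ◇p fails at the other 1 world.

1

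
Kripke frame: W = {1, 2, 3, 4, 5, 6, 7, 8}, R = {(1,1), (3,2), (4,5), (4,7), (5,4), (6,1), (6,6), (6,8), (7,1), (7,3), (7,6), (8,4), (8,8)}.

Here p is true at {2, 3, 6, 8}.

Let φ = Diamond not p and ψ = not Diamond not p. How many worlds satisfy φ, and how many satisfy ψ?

6 and 2

For Diamond not p:
1: successors {1}; not p there: 1:T. ✓
2: no successors, so Diamond not p fails. ✗
3: successors {2}; not p there: 2:F. ✗
4: successors {5, 7}; not p there: 5:T, 7:T. ✓
5: successors {4}; not p there: 4:T. ✓
6: successors {1, 6, 8}; not p there: 1:T, 6:F, 8:F. ✓
7: successors {1, 3, 6}; not p there: 1:T, 3:F, 6:F. ✓
8: successors {4, 8}; not p there: 4:T, 8:F. ✓
— 6 worlds.
For not Diamond not p:
1: Diamond not p is T. ✗
2: Diamond not p is F. ✓
3: Diamond not p is F. ✓
4: Diamond not p is T. ✗
5: Diamond not p is T. ✗
6: Diamond not p is T. ✗
7: Diamond not p is T. ✗
8: Diamond not p is T. ✗
— 2 worlds.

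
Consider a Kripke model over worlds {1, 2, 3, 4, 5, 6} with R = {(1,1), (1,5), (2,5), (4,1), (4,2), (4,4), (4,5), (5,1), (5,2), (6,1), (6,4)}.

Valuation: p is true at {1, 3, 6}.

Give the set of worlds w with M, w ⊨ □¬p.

{2, 3}

1: successors {1, 5}; ¬p there: 1:F, 5:T. ✗
2: successors {5}; ¬p there: 5:T. ✓
3: no successors, so □¬p holds vacuously. ✓
4: successors {1, 2, 4, 5}; ¬p there: 1:F, 2:T, 4:T, 5:T. ✗
5: successors {1, 2}; ¬p there: 1:F, 2:T. ✗
6: successors {1, 4}; ¬p there: 1:F, 4:T. ✗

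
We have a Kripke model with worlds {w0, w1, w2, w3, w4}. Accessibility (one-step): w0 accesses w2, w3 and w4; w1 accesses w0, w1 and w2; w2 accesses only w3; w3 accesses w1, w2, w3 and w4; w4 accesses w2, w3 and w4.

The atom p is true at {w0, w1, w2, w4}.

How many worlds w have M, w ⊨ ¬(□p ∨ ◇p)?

w0: □p ∨ ◇p is T. ✗
w1: □p ∨ ◇p is T. ✗
w2: □p ∨ ◇p is F. ✓
w3: □p ∨ ◇p is T. ✗
w4: □p ∨ ◇p is T. ✗
Satisfying worlds: {w2}.

1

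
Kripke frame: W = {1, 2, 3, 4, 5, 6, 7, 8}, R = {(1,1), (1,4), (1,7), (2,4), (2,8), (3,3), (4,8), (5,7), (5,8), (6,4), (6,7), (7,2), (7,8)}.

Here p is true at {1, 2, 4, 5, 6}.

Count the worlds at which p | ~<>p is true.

7

1: p is T, ~<>p is F. ✓
2: p is T, ~<>p is F. ✓
3: p is F, ~<>p is T. ✓
4: p is T, ~<>p is T. ✓
5: p is T, ~<>p is T. ✓
6: p is T, ~<>p is F. ✓
7: p is F, ~<>p is F. ✗
8: p is F, ~<>p is T. ✓
Satisfying worlds: {1, 2, 3, 4, 5, 6, 8}.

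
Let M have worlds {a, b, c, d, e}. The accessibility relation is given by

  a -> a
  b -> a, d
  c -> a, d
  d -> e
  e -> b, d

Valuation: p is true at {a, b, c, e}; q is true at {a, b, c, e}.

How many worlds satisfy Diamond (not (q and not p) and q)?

a: successors {a}; not (q and not p) and q there: a:T. ✓
b: successors {a, d}; not (q and not p) and q there: a:T, d:F. ✓
c: successors {a, d}; not (q and not p) and q there: a:T, d:F. ✓
d: successors {e}; not (q and not p) and q there: e:T. ✓
e: successors {b, d}; not (q and not p) and q there: b:T, d:F. ✓
Satisfying worlds: {a, b, c, d, e}.

5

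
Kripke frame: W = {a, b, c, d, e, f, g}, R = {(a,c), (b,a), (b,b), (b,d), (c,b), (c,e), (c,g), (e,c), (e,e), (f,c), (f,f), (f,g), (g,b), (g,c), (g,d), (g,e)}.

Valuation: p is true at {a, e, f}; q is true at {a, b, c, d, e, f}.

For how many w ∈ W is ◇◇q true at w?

a: successors {c}; ◇q there: c:T. ✓
b: successors {a, b, d}; ◇q there: a:T, b:T, d:F. ✓
c: successors {b, e, g}; ◇q there: b:T, e:T, g:T. ✓
d: no successors, so ◇◇q fails. ✗
e: successors {c, e}; ◇q there: c:T, e:T. ✓
f: successors {c, f, g}; ◇q there: c:T, f:T, g:T. ✓
g: successors {b, c, d, e}; ◇q there: b:T, c:T, d:F, e:T. ✓
Satisfying worlds: {a, b, c, e, f, g}.

6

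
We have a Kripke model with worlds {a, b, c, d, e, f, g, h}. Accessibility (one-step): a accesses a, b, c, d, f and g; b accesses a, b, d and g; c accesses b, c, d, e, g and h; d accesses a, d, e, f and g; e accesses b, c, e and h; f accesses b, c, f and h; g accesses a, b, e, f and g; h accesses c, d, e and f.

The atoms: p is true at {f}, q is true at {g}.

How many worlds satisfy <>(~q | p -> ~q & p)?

7

a: successors {a, b, c, d, f, g}; ~q | p -> ~q & p there: a:F, b:F, c:F, d:F, f:T, g:T. ✓
b: successors {a, b, d, g}; ~q | p -> ~q & p there: a:F, b:F, d:F, g:T. ✓
c: successors {b, c, d, e, g, h}; ~q | p -> ~q & p there: b:F, c:F, d:F, e:F, g:T, h:F. ✓
d: successors {a, d, e, f, g}; ~q | p -> ~q & p there: a:F, d:F, e:F, f:T, g:T. ✓
e: successors {b, c, e, h}; ~q | p -> ~q & p there: b:F, c:F, e:F, h:F. ✗
f: successors {b, c, f, h}; ~q | p -> ~q & p there: b:F, c:F, f:T, h:F. ✓
g: successors {a, b, e, f, g}; ~q | p -> ~q & p there: a:F, b:F, e:F, f:T, g:T. ✓
h: successors {c, d, e, f}; ~q | p -> ~q & p there: c:F, d:F, e:F, f:T. ✓
Satisfying worlds: {a, b, c, d, f, g, h}.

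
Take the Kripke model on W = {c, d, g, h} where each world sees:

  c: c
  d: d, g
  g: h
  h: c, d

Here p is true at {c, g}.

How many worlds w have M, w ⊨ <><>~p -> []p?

c: <><>~p is F, []p is T. ✓
d: <><>~p is T, []p is F. ✗
g: <><>~p is T, []p is F. ✗
h: <><>~p is T, []p is F. ✗
Satisfying worlds: {c}.

1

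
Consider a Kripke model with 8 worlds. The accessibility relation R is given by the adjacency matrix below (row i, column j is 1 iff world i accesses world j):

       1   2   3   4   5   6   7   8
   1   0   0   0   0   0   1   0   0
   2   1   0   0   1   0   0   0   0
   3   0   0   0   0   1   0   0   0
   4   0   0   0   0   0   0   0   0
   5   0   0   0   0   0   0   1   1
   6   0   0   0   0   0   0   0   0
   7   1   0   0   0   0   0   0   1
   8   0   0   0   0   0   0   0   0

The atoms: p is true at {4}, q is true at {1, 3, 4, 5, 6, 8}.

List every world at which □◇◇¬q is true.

1: successors {6}; ◇◇¬q there: 6:F. ✗
2: successors {1, 4}; ◇◇¬q there: 1:F, 4:F. ✗
3: successors {5}; ◇◇¬q there: 5:F. ✗
4: no successors, so □◇◇¬q holds vacuously. ✓
5: successors {7, 8}; ◇◇¬q there: 7:F, 8:F. ✗
6: no successors, so □◇◇¬q holds vacuously. ✓
7: successors {1, 8}; ◇◇¬q there: 1:F, 8:F. ✗
8: no successors, so □◇◇¬q holds vacuously. ✓

{4, 6, 8}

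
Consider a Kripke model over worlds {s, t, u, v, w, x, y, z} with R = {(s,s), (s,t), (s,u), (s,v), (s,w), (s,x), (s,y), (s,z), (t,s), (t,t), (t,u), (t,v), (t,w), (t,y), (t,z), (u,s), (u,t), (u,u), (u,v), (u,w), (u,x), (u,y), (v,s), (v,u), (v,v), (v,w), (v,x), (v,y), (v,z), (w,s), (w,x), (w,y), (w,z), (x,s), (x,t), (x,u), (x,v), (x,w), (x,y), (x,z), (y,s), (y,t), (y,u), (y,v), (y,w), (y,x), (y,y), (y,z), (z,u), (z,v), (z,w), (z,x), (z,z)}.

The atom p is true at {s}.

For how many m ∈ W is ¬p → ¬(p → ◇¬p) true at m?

1

s: ¬p is F, ¬(p → ◇¬p) is F. ✓
t: ¬p is T, ¬(p → ◇¬p) is F. ✗
u: ¬p is T, ¬(p → ◇¬p) is F. ✗
v: ¬p is T, ¬(p → ◇¬p) is F. ✗
w: ¬p is T, ¬(p → ◇¬p) is F. ✗
x: ¬p is T, ¬(p → ◇¬p) is F. ✗
y: ¬p is T, ¬(p → ◇¬p) is F. ✗
z: ¬p is T, ¬(p → ◇¬p) is F. ✗
Satisfying worlds: {s}.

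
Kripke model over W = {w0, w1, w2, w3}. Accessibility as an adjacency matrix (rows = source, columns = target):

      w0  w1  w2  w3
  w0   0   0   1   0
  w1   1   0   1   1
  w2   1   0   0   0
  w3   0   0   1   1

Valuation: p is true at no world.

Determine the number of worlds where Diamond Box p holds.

0

w0: successors {w2}; Box p there: w2:F. ✗
w1: successors {w0, w2, w3}; Box p there: w0:F, w2:F, w3:F. ✗
w2: successors {w0}; Box p there: w0:F. ✗
w3: successors {w2, w3}; Box p there: w2:F, w3:F. ✗
Satisfying worlds: ∅.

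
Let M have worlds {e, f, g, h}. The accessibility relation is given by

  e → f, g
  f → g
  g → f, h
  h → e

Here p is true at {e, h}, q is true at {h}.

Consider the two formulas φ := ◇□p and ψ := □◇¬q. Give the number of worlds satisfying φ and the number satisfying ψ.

1 and 4

For ◇□p:
e: successors {f, g}; □p there: f:F, g:F. ✗
f: successors {g}; □p there: g:F. ✗
g: successors {f, h}; □p there: f:F, h:T. ✓
h: successors {e}; □p there: e:F. ✗
— 1 world.
For □◇¬q:
e: successors {f, g}; ◇¬q there: f:T, g:T. ✓
f: successors {g}; ◇¬q there: g:T. ✓
g: successors {f, h}; ◇¬q there: f:T, h:T. ✓
h: successors {e}; ◇¬q there: e:T. ✓
— 4 worlds.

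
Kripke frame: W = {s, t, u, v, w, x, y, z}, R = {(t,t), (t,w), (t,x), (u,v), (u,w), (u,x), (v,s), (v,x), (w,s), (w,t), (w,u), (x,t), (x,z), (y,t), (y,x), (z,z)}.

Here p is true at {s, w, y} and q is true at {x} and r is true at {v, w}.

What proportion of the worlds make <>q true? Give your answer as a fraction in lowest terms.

s: no successors, so <>q fails. ✗
t: successors {t, w, x}; q there: t:F, w:F, x:T. ✓
u: successors {v, w, x}; q there: v:F, w:F, x:T. ✓
v: successors {s, x}; q there: s:F, x:T. ✓
w: successors {s, t, u}; q there: s:F, t:F, u:F. ✗
x: successors {t, z}; q there: t:F, z:F. ✗
y: successors {t, x}; q there: t:F, x:T. ✓
z: successors {z}; q there: z:F. ✗
That's 4 of 8 worlds, so 4/8 = 1/2.

1/2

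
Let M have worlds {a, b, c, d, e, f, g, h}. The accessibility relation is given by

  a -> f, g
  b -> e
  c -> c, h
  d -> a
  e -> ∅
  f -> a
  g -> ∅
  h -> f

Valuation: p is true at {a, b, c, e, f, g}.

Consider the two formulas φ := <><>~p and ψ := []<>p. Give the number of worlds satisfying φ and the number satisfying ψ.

1 and 6

For <><>~p:
a: successors {f, g}; <>~p there: f:F, g:F. ✗
b: successors {e}; <>~p there: e:F. ✗
c: successors {c, h}; <>~p there: c:T, h:F. ✓
d: successors {a}; <>~p there: a:F. ✗
e: no successors, so <><>~p fails. ✗
f: successors {a}; <>~p there: a:F. ✗
g: no successors, so <><>~p fails. ✗
h: successors {f}; <>~p there: f:F. ✗
— 1 world.
For []<>p:
a: successors {f, g}; <>p there: f:T, g:F. ✗
b: successors {e}; <>p there: e:F. ✗
c: successors {c, h}; <>p there: c:T, h:T. ✓
d: successors {a}; <>p there: a:T. ✓
e: no successors, so []<>p holds vacuously. ✓
f: successors {a}; <>p there: a:T. ✓
g: no successors, so []<>p holds vacuously. ✓
h: successors {f}; <>p there: f:T. ✓
— 6 worlds.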